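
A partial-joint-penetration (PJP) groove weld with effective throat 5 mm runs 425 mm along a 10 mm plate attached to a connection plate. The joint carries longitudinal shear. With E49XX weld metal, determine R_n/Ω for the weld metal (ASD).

R_n/Ω ≈ 312 kN

E49XX → F_EXX = 490 MPa.
Effective throat (given) t_e = 5 mm.
A_we = 5 × 425 = 2125 mm².
F_nw = 0.6 F_EXX = 294 MPa.
R_n/Ω = (294 × 2125) / 2.0 × 10⁻³ = 312.4 kN.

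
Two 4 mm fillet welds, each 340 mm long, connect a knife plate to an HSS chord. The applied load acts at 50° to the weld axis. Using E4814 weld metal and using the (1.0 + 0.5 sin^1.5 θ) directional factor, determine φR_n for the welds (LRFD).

E48XX → F_EXX = 480 MPa.
t_e = 0.707 × 4 = 2.828 mm; A_we = 2.828 × 680 = 1923 mm².
Directional factor: 1.0 + 0.5 sin^1.5(50°) = 1.335.
F_nw = 0.6 × 480 × 1.335 = 384.5 MPa.
φR_n = 0.75 × 384.5 × 1923 × 10⁻³ = 554.6 kN.

φR_n ≈ 555 kN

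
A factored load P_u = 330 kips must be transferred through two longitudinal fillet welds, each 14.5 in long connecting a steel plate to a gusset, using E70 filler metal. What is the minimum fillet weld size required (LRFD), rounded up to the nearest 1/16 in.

w = 9/16 in

E70XX → F_EXX = 70 ksi.
Total weld length L = 29 in.
Required throat t_e = P_u / (φ × 0.6 F_EXX × L) = 330 / (0.75 × 0.6 × 70 × 29) = 0.3612 in.
Required leg w = t_e / 0.707 = 0.511 in → use 9/16 in.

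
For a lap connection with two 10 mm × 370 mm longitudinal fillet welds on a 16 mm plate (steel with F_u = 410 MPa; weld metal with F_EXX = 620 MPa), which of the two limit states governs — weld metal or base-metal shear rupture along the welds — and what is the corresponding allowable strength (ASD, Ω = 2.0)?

t_e = 0.707 × 10 = 7.07 mm; L = 740 mm.
Weld metal: R_n/Ω = (1/2.0) × 0.6 × 620 × 7.07 × 740 × 10⁻³ = 973.1 kN.
Base metal (shear rupture): R_n/Ω = (1/2.0) × 0.6 × 410 × 16 × 740 × 10⁻³ = 1456 kN.
Governing: weld metal.

R_n/Ω ≈ 973 kN (weld metal governs)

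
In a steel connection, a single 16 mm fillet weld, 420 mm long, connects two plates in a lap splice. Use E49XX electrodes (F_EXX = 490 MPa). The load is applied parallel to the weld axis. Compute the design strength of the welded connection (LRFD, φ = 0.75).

Effective throat t_e = 0.707 × 16 = 11.31 mm.
Total length L = 420 mm; A_we = 11.31 × 420 = 4751 mm².
F_nw = 0.6 F_EXX = 0.6 × 490 = 294 MPa.
φR_n = 0.75 × 294 × 4751 × 10⁻³ = 1048 kN.

φR_n ≈ 1050 kN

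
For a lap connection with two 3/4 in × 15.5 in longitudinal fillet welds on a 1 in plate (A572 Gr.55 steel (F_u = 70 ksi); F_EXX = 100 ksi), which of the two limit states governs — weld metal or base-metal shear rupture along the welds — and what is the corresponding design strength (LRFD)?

t_e = 0.707 × 0.75 = 0.5302 in; L = 31 in.
Weld metal: φR_n = 0.75 × 0.6 × 100 × 0.5302 × 31 = 739.7 kip.
Base metal (shear rupture): φR_n = 0.75 × 0.6 × 70 × 1 × 31 = 976.5 kip.
Governing: weld metal.

φR_n ≈ 740 kip (weld metal governs)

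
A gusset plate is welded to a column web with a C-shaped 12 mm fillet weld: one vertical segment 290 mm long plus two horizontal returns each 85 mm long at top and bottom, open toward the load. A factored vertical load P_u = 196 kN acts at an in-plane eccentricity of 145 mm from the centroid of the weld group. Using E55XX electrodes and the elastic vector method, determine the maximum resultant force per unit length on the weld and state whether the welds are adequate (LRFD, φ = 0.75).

E55XX → F_EXX = 550 MPa.
Total weld length L_w = 460 mm. Treat welds as unit-width lines.
Centroid: x̄ = 2×85×42.5 / 460 = 15.71 mm from the vertical weld.
Polar moment about centroid: J = I_x + I_y = [290³/12 + 2×85×145²] + [290×15.71² + 2(85³/12 + 85×26.79²)] = 5903000 mm³.
Direct shear f_v = P/L_w = 196×10³ / 460 = 426.1 N/mm (vertical).
Torsion M = P·e = 196×10³ × 145 = 28420000 N·mm.
Critical point at (x, y) = (69.29, 145) from centroid. f_tx = M·y/J = 698.1 N/mm; f_ty = M·x/J = 333.6 N/mm.
Resultant f_max = √[f_tx² + (f_v + f_ty)²] = √[698.1² + (426.1 + 333.6)²] = 1032 N/mm.
Capacity per unit length: φr_n = 0.75 × 0.6 × 550 × (0.707 × 12) = 2100 N/mm.
1032 ≤ 2100 → adequate.

f_max ≈ 1030 N/mm; adequate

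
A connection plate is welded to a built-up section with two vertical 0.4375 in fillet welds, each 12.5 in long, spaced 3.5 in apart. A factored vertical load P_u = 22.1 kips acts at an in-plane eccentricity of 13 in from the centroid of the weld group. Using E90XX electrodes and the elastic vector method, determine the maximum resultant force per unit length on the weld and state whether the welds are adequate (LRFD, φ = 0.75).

f_max ≈ 4.95 kip/in; adequate

E90XX → F_EXX = 90 ksi.
Total weld length L_w = 25 in. Treat welds as unit-width lines.
Polar moment about centroid: J = 2[d³/12 + d(b/2)²] = 2[12.5³/12 + 12.5×1.75²] = 402.1 in³.
Direct shear f_v = P/L_w = 22.1 / 25 = 0.884 kip/in (vertical).
Torsion M = P·e = 22.1 × 13 = 287.3 kip·in.
Critical point at (x, y) = (1.75, 6.25) from centroid. f_tx = M·y/J = 4.466 kip/in; f_ty = M·x/J = 1.25 kip/in.
Resultant f_max = √[f_tx² + (f_v + f_ty)²] = √[4.466² + (0.884 + 1.25)²] = 4.95 kip/in.
Capacity per unit length: φr_n = 0.75 × 0.6 × 90 × (0.707 × 0.4375) = 12.53 kip/in.
4.95 ≤ 12.53 → adequate.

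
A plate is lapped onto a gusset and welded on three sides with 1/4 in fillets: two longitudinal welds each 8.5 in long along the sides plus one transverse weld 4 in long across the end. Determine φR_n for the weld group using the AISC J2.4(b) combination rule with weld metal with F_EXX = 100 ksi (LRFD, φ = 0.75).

t_e = 0.707 × 0.25 = 0.1767 in.
R_nwl = 0.6 × 100 × 0.1767 × 17 = 180.3 kip (longitudinal, 2 welds).
R_nwt = 0.6 × 100 × 0.1767 × 4 = 42.42 kip (transverse, base value).
(i) R_nwl + R_nwt = 222.7 kip; (ii) 0.85 R_nwl + 1.5 R_nwt = 216.9 kip.
R_n = max = 222.7 kip [governs: (i)]; φR_n = 167 kip.

φR_n ≈ 167 kip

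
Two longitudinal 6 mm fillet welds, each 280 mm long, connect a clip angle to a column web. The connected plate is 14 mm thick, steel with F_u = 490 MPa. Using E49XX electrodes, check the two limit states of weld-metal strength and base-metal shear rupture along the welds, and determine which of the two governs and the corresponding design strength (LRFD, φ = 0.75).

φR_n ≈ 524 kN (weld metal governs)

E49XX → F_EXX = 490 MPa.
t_e = 0.707 × 6 = 4.242 mm; L = 560 mm.
Weld metal: φR_n = 0.75 × 0.6 × 490 × 4.242 × 560 × 10⁻³ = 523.8 kN.
Base metal (shear rupture): φR_n = 0.75 × 0.6 × 490 × 14 × 560 × 10⁻³ = 1729 kN.
Governing: weld metal.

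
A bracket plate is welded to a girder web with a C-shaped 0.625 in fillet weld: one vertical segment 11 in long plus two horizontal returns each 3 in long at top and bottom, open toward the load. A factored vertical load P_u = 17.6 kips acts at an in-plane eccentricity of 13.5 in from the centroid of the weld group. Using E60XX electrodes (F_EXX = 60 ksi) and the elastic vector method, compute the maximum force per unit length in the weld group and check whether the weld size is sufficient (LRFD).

Total weld length L_w = 17 in. Treat welds as unit-width lines.
Centroid: x̄ = 2×3×1.5 / 17 = 0.5294 in from the vertical weld.
Polar moment about centroid: J = I_x + I_y = [11³/12 + 2×3×5.5²] + [11×0.5294² + 2(3³/12 + 3×0.9706²)] = 305.7 in³.
Direct shear f_v = P/L_w = 17.6 / 17 = 1.035 kip/in (vertical).
Torsion M = P·e = 17.6 × 13.5 = 237.6 kip·in.
Critical point at (x, y) = (2.471, 5.5) from centroid. f_tx = M·y/J = 4.275 kip/in; f_ty = M·x/J = 1.921 kip/in.
Resultant f_max = √[f_tx² + (f_v + f_ty)²] = √[4.275² + (1.035 + 1.921)²] = 5.198 kip/in.
Capacity per unit length: φr_n = 0.75 × 0.6 × 60 × (0.707 × 0.625) = 11.93 kip/in.
5.198 ≤ 11.93 → adequate.

f_max ≈ 5.2 kip/in; adequate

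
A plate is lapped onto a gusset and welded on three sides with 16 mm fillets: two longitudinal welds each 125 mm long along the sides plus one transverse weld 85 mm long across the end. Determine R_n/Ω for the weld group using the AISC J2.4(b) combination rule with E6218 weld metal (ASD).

R_n/Ω ≈ 715 kN

E62XX → F_EXX = 620 MPa.
t_e = 0.707 × 16 = 11.31 mm.
R_nwl = 0.6 × 620 × 11.31 × 250 × 10⁻³ = 1052 kN (longitudinal, 2 welds).
R_nwt = 0.6 × 620 × 11.31 × 85 × 10⁻³ = 357.7 kN (transverse, base value).
(i) R_nwl + R_nwt = 1410 kN; (ii) 0.85 R_nwl + 1.5 R_nwt = 1431 kN.
R_n = max = 1431 kN [governs: (ii)]; R_n/Ω = 715.4 kN.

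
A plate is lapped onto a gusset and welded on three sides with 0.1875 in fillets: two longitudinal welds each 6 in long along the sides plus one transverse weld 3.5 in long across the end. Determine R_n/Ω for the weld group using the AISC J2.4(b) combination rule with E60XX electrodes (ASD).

R_n/Ω ≈ 37 kips

E60XX → F_EXX = 60 ksi.
t_e = 0.707 × 0.1875 = 0.1326 in.
R_nwl = 0.6 × 60 × 0.1326 × 12 = 57.27 kips (longitudinal, 2 welds).
R_nwt = 0.6 × 60 × 0.1326 × 3.5 = 16.7 kips (transverse, base value).
(i) R_nwl + R_nwt = 73.97 kips; (ii) 0.85 R_nwl + 1.5 R_nwt = 73.73 kips.
R_n = max = 73.97 kips [governs: (i)]; R_n/Ω = 36.98 kips.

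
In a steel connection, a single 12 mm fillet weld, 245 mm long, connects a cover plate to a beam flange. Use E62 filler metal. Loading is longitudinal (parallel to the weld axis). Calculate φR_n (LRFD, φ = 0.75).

E62XX → F_EXX = 620 MPa.
Effective throat t_e = 0.707 × 12 = 8.484 mm.
Total length L = 245 mm; A_we = 8.484 × 245 = 2079 mm².
F_nw = 0.6 F_EXX = 0.6 × 620 = 372 MPa.
φR_n = 0.75 × 372 × 2079 × 10⁻³ = 579.9 kN.

φR_n ≈ 580 kN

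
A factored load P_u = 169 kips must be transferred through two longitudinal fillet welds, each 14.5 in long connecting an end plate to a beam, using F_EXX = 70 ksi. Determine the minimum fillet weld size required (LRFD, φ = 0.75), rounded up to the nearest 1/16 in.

Total weld length L = 29 in.
Required throat t_e = P_u / (φ × 0.6 F_EXX × L) = 169 / (0.75 × 0.6 × 70 × 29) = 0.185 in.
Required leg w = t_e / 0.707 = 0.2617 in → use 5/16 in.

w = 5/16 in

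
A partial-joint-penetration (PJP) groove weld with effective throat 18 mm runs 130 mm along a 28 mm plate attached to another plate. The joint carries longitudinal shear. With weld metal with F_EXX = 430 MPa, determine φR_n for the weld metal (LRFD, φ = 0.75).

φR_n ≈ 453 kN

Effective throat (given) t_e = 18 mm.
A_we = 18 × 130 = 2340 mm².
F_nw = 0.6 F_EXX = 258 MPa.
φR_n = 0.75 × 258 × 2340 × 10⁻³ = 452.8 kN.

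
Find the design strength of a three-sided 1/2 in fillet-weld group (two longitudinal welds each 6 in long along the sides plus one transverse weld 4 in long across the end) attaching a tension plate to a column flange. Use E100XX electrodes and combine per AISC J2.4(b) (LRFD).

E100XX → F_EXX = 100 ksi.
t_e = 0.707 × 0.5 = 0.3535 in.
R_nwl = 0.6 × 100 × 0.3535 × 12 = 254.5 kip (longitudinal, 2 welds).
R_nwt = 0.6 × 100 × 0.3535 × 4 = 84.84 kip (transverse, base value).
(i) R_nwl + R_nwt = 339.4 kip; (ii) 0.85 R_nwl + 1.5 R_nwt = 343.6 kip.
R_n = max = 343.6 kip [governs: (ii)]; φR_n = 257.7 kip.

φR_n ≈ 258 kip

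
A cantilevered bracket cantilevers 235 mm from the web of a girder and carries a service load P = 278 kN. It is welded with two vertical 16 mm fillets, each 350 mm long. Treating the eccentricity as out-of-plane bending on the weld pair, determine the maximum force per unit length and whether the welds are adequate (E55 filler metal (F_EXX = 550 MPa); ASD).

f_max ≈ 1650 N/mm; adequate

L_w = 2 × 350 = 700 mm; section modulus (unit throat) S = 2 × L²/6 = 40830 mm².
Direct shear f_v = P/L_w = 278×10³/700 = 397.1 N/mm.
Moment M = P × e = 278×10³ × 235 = 65330000 N·mm; bending f_b = M/S = 1600 N/mm.
f_max = √(f_v² + f_b²) = √(397.1² + 1600²) = 1648 N/mm.
r_n/Ω = (1/2.0) × 0.6 × 550 × (0.707 × 16) = 1866 N/mm → adequate.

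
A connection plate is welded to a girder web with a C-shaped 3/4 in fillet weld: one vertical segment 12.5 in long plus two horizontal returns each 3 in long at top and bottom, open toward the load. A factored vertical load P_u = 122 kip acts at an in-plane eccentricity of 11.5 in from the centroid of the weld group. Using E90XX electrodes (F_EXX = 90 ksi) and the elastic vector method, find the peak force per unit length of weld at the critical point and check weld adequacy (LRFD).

Total weld length L_w = 18.5 in. Treat welds as unit-width lines.
Centroid: x̄ = 2×3×1.5 / 18.5 = 0.4865 in from the vertical weld.
Polar moment about centroid: J = I_x + I_y = [12.5³/12 + 2×3×6.25²] + [12.5×0.4865² + 2(3³/12 + 3×1.014²)] = 410.8 in³.
Direct shear f_v = P/L_w = 122 / 18.5 = 6.595 kip/in (vertical).
Torsion M = P·e = 122 × 11.5 = 1403 kip·in.
Critical point at (x, y) = (2.514, 6.25) from centroid. f_tx = M·y/J = 21.35 kip/in; f_ty = M·x/J = 8.585 kip/in.
Resultant f_max = √[f_tx² + (f_v + f_ty)²] = √[21.35² + (6.595 + 8.585)²] = 26.19 kip/in.
Capacity per unit length: φr_n = 0.75 × 0.6 × 90 × (0.707 × 0.75) = 21.48 kip/in.
26.19 > 21.48 → NOT adequate.

f_max ≈ 26.2 kip/in; NOT adequate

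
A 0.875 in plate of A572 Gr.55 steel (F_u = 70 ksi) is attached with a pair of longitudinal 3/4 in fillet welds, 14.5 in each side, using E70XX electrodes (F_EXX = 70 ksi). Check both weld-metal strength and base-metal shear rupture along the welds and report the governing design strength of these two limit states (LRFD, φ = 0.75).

φR_n ≈ 484 kips (weld metal governs)

t_e = 0.707 × 0.75 = 0.5302 in; L = 29 in.
Weld metal: φR_n = 0.75 × 0.6 × 70 × 0.5302 × 29 = 484.4 kips.
Base metal (shear rupture): φR_n = 0.75 × 0.6 × 70 × 0.875 × 29 = 799.3 kips.
Governing: weld metal.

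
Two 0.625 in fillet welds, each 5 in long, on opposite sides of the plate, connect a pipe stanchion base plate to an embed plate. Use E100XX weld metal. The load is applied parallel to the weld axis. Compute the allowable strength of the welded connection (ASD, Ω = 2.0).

E100XX → F_EXX = 100 ksi.
Effective throat t_e = 0.707 × 0.625 = 0.4419 in.
Total length L = 10 in; A_we = 0.4419 × 10 = 4.419 in².
F_nw = 0.6 F_EXX = 0.6 × 100 = 60 ksi.
R_n = 60 × 4.419 = 265.1 kips; R_n/Ω = 265.1/2.0 = 132.6 kips.

R_n/Ω ≈ 133 kips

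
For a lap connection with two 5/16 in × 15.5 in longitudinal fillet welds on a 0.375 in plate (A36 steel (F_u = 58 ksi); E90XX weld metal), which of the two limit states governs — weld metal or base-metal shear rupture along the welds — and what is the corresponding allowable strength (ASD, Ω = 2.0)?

R_n/Ω ≈ 185 kips (weld metal governs)

E90XX → F_EXX = 90 ksi.
t_e = 0.707 × 0.3125 = 0.2209 in; L = 31 in.
Weld metal: R_n/Ω = (1/2.0) × 0.6 × 90 × 0.2209 × 31 = 184.9 kips.
Base metal (shear rupture): R_n/Ω = (1/2.0) × 0.6 × 58 × 0.375 × 31 = 202.3 kips.
Governing: weld metal.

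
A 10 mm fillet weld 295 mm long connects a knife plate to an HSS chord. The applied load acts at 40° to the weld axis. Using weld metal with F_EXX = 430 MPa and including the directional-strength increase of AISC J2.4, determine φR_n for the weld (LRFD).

φR_n ≈ 508 kN

t_e = 0.707 × 10 = 7.07 mm; A_we = 7.07 × 295 = 2086 mm².
Directional factor: 1.0 + 0.5 sin^1.5(40°) = 1.258.
F_nw = 0.6 × 430 × 1.258 = 324.5 MPa.
φR_n = 0.75 × 324.5 × 2086 × 10⁻³ = 507.6 kN.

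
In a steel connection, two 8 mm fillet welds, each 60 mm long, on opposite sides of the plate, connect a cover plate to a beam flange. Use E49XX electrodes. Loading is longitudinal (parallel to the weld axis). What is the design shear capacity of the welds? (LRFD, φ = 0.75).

E49XX → F_EXX = 490 MPa.
Effective throat t_e = 0.707 × 8 = 5.656 mm.
Total length L = 120 mm; A_we = 5.656 × 120 = 678.7 mm².
F_nw = 0.6 F_EXX = 0.6 × 490 = 294 MPa.
φR_n = 0.75 × 294 × 678.7 × 10⁻³ = 149.7 kN.

φR_n ≈ 150 kN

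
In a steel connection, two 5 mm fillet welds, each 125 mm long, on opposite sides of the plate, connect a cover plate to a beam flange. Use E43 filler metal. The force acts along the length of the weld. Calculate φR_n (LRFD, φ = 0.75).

φR_n ≈ 171 kN

E43XX → F_EXX = 430 MPa.
Effective throat t_e = 0.707 × 5 = 3.535 mm.
Total length L = 250 mm; A_we = 3.535 × 250 = 883.7 mm².
F_nw = 0.6 F_EXX = 0.6 × 430 = 258 MPa.
φR_n = 0.75 × 258 × 883.7 × 10⁻³ = 171 kN.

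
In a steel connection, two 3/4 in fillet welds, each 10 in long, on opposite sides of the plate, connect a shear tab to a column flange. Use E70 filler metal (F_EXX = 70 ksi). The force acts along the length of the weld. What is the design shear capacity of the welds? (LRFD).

Effective throat t_e = 0.707 × 0.75 = 0.5302 in.
Total length L = 20 in; A_we = 0.5302 × 20 = 10.61 in².
F_nw = 0.6 F_EXX = 0.6 × 70 = 42 ksi.
φR_n = 0.75 × 42 × 10.61 = 334.1 kip.

φR_n ≈ 334 kip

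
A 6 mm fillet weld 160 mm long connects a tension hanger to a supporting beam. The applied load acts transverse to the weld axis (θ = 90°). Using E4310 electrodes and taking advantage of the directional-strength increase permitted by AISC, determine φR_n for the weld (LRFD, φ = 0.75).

E43XX → F_EXX = 430 MPa.
t_e = 0.707 × 6 = 4.242 mm; A_we = 4.242 × 160 = 678.7 mm².
Directional factor: 1.0 + 0.5 sin^1.5(90°) = 1.5.
F_nw = 0.6 × 430 × 1.5 = 387 MPa.
φR_n = 0.75 × 387 × 678.7 × 10⁻³ = 197 kN.

φR_n ≈ 197 kN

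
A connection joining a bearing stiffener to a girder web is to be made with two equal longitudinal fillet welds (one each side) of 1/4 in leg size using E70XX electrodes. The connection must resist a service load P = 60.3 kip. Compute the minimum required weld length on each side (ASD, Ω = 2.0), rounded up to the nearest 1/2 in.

E70XX → F_EXX = 70 ksi.
Throat t_e = 0.707 × 0.25 = 0.1767 in.
r_n/Ω = (0.6 × 70 × 0.1767) / 2.0 = 3.712 kip/in.
L_req = P / (r_n/Ω) = 60.3 / 3.712 = 16.25 in total.
Per side: 16.25 / 2 = 8.123 in.
Round up → use L = 8.5 in on each side.

L = 8.5 in on each side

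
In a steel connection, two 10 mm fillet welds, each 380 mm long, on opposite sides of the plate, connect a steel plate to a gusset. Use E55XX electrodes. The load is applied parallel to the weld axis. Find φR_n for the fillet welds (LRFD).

φR_n ≈ 1330 kN

E55XX → F_EXX = 550 MPa.
Effective throat t_e = 0.707 × 10 = 7.07 mm.
Total length L = 760 mm; A_we = 7.07 × 760 = 5373 mm².
F_nw = 0.6 F_EXX = 0.6 × 550 = 330 MPa.
φR_n = 0.75 × 330 × 5373 × 10⁻³ = 1330 kN.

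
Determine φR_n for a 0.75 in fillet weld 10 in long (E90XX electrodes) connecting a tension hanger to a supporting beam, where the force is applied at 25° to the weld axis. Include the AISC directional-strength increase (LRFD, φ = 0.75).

φR_n ≈ 244 kips

E90XX → F_EXX = 90 ksi.
t_e = 0.707 × 0.75 = 0.5302 in; A_we = 0.5302 × 10 = 5.303 in².
Directional factor: 1.0 + 0.5 sin^1.5(25°) = 1.137.
F_nw = 0.6 × 90 × 1.137 = 61.42 ksi.
φR_n = 0.75 × 61.42 × 5.303 = 244.3 kips.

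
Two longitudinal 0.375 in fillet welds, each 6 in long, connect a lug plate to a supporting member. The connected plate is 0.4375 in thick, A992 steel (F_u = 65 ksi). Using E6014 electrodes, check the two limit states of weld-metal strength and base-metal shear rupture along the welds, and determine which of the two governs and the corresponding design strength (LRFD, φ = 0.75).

E60XX → F_EXX = 60 ksi.
t_e = 0.707 × 0.375 = 0.2651 in; L = 12 in.
Weld metal: φR_n = 0.75 × 0.6 × 60 × 0.2651 × 12 = 85.9 kip.
Base metal (shear rupture): φR_n = 0.75 × 0.6 × 65 × 0.4375 × 12 = 153.6 kip.
Governing: weld metal.

φR_n ≈ 85.9 kip (weld metal governs)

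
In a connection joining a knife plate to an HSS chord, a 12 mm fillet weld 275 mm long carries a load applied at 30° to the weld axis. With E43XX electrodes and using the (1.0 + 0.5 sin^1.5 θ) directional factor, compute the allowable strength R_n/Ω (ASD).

R_n/Ω ≈ 354 kN

E43XX → F_EXX = 430 MPa.
t_e = 0.707 × 12 = 8.484 mm; A_we = 8.484 × 275 = 2333 mm².
Directional factor: 1.0 + 0.5 sin^1.5(30°) = 1.177.
F_nw = 0.6 × 430 × 1.177 = 303.6 MPa.
R_n/Ω = (303.6 × 2333) / 2.0 × 10⁻³ = 354.2 kN.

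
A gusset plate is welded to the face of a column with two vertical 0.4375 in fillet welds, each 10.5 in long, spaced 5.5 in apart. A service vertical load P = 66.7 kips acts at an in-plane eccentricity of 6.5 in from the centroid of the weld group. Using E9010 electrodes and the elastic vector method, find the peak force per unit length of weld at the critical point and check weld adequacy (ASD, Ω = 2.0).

E90XX → F_EXX = 90 ksi.
Total weld length L_w = 21 in. Treat welds as unit-width lines.
Polar moment about centroid: J = 2[d³/12 + d(b/2)²] = 2[10.5³/12 + 10.5×2.75²] = 351.8 in³.
Direct shear f_v = P/L_w = 66.7 / 21 = 3.176 kip/in (vertical).
Torsion M = P·e = 66.7 × 6.5 = 433.55 kip·in.
Critical point at (x, y) = (2.75, 5.25) from centroid. f_tx = M·y/J = 6.471 kip/in; f_ty = M·x/J = 3.39 kip/in.
Resultant f_max = √[f_tx² + (f_v + f_ty)²] = √[6.471² + (3.176 + 3.39)²] = 9.219 kip/in.
Capacity per unit length: r_n/Ω = (1/2.0) × 0.6 × 90 × (0.707 × 0.4375) = 8.351 kip/in.
9.219 > 8.351 → NOT adequate.

f_max ≈ 9.22 kip/in; NOT adequate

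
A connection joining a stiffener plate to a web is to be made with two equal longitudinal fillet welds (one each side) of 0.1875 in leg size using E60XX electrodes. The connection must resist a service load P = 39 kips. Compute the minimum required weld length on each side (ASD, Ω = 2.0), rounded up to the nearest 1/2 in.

E60XX → F_EXX = 60 ksi.
Throat t_e = 0.707 × 0.1875 = 0.1326 in.
r_n/Ω = (0.6 × 60 × 0.1326) / 2.0 = 2.386 kip/in.
L_req = P / (r_n/Ω) = 39 / 2.386 = 16.34 in total.
Per side: 16.34 / 2 = 8.172 in.
Round up → use L = 8.5 in on each side.

L = 8.5 in on each side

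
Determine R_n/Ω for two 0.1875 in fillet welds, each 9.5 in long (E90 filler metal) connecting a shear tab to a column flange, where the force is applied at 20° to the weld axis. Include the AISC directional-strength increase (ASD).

E90XX → F_EXX = 90 ksi.
t_e = 0.707 × 0.1875 = 0.1326 in; A_we = 0.1326 × 19 = 2.519 in².
Directional factor: 1.0 + 0.5 sin^1.5(20°) = 1.1.
F_nw = 0.6 × 90 × 1.1 = 59.4 ksi.
R_n/Ω = (59.4 × 2.519) / 2.0 = 74.81 kip.

R_n/Ω ≈ 74.8 kip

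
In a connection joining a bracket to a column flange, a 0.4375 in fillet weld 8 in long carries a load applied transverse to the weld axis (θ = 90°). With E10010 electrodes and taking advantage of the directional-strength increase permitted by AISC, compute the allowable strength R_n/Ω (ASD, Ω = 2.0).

E100XX → F_EXX = 100 ksi.
t_e = 0.707 × 0.4375 = 0.3093 in; A_we = 0.3093 × 8 = 2.474 in².
Directional factor: 1.0 + 0.5 sin^1.5(90°) = 1.5.
F_nw = 0.6 × 100 × 1.5 = 90 ksi.
R_n/Ω = (90 × 2.474) / 2.0 = 111.4 kip.

R_n/Ω ≈ 111 kip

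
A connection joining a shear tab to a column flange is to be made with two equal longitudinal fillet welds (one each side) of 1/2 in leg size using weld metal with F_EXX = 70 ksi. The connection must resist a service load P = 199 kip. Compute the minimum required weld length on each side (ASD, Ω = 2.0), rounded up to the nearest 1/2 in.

L = 13.5 in on each side

Throat t_e = 0.707 × 0.5 = 0.3535 in.
r_n/Ω = (0.6 × 70 × 0.3535) / 2.0 = 7.423 kip/in.
L_req = P / (r_n/Ω) = 199 / 7.423 = 26.81 in total.
Per side: 26.81 / 2 = 13.4 in.
Round up → use L = 13.5 in on each side.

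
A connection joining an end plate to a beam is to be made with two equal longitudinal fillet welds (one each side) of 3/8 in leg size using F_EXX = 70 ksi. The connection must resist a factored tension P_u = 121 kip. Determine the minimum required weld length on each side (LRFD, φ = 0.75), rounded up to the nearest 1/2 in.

L = 7.5 in on each side

Throat t_e = 0.707 × 0.375 = 0.2651 in.
φr_n = 0.75 × 0.6 × 70 × 0.2651 = 8.351 kip/in.
L_req = P_u / φr_n = 121 / 8.351 = 14.49 in total.
Per side: 14.49 / 2 = 7.244 in.
Round up → use L = 7.5 in on each side.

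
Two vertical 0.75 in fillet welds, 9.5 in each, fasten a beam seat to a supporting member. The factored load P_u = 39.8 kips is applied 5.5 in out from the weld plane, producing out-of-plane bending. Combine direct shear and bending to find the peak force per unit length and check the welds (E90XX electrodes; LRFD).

E90XX → F_EXX = 90 ksi.
L_w = 2 × 9.5 = 19 in; section modulus (unit throat) S = 2 × L²/6 = 30.08 in².
Direct shear f_v = P/L_w = 39.8/19 = 2.095 kip/in.
Moment M = P × e = 39.8 × 5.5 = 218.9 kip·in; bending f_b = M/S = 7.276 kip/in.
f_max = √(f_v² + f_b²) = √(2.095² + 7.276²) = 7.572 kip/in.
φr_n = 0.75 × 0.6 × 90 × (0.707 × 0.75) = 21.48 kip/in → adequate.

f_max ≈ 7.57 kip/in; adequate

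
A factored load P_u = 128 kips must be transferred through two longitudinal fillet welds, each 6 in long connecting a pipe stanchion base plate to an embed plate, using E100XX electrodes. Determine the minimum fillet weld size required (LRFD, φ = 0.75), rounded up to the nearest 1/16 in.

E100XX → F_EXX = 100 ksi.
Total weld length L = 12 in.
Required throat t_e = P_u / (φ × 0.6 F_EXX × L) = 128 / (0.75 × 0.6 × 100 × 12) = 0.237 in.
Required leg w = t_e / 0.707 = 0.3353 in → use 3/8 in.

w = 3/8 in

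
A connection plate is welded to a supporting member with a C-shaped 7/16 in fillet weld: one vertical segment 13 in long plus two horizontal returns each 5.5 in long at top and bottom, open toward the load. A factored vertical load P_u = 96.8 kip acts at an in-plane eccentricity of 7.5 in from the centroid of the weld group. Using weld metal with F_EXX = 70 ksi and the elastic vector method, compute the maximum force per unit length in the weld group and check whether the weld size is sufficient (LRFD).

f_max ≈ 10.6 kip/in; NOT adequate

Total weld length L_w = 24 in. Treat welds as unit-width lines.
Centroid: x̄ = 2×5.5×2.75 / 24 = 1.26 in from the vertical weld.
Polar moment about centroid: J = I_x + I_y = [13³/12 + 2×5.5×6.5²] + [13×1.26² + 2(5.5³/12 + 5.5×1.49²)] = 720.6 in³.
Direct shear f_v = P/L_w = 96.8 / 24 = 4.033 kip/in (vertical).
Torsion M = P·e = 96.8 × 7.5 = 726 kip·in.
Critical point at (x, y) = (4.24, 6.5) from centroid. f_tx = M·y/J = 6.549 kip/in; f_ty = M·x/J = 4.271 kip/in.
Resultant f_max = √[f_tx² + (f_v + f_ty)²] = √[6.549² + (4.033 + 4.271)²] = 10.58 kip/in.
Capacity per unit length: φr_n = 0.75 × 0.6 × 70 × (0.707 × 0.4375) = 9.743 kip/in.
10.58 > 9.743 → NOT adequate.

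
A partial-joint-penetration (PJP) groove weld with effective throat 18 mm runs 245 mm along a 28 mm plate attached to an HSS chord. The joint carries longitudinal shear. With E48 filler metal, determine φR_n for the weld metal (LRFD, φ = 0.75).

φR_n ≈ 953 kN

E48XX → F_EXX = 480 MPa.
Effective throat (given) t_e = 18 mm.
A_we = 18 × 245 = 4410 mm².
F_nw = 0.6 F_EXX = 288 MPa.
φR_n = 0.75 × 288 × 4410 × 10⁻³ = 952.6 kN.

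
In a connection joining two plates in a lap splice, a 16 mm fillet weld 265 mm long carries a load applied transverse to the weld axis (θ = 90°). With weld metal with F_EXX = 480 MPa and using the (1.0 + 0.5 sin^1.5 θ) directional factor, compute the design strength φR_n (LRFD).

t_e = 0.707 × 16 = 11.31 mm; A_we = 11.31 × 265 = 2998 mm².
Directional factor: 1.0 + 0.5 sin^1.5(90°) = 1.5.
F_nw = 0.6 × 480 × 1.5 = 432 MPa.
φR_n = 0.75 × 432 × 2998 × 10⁻³ = 971.2 kN.

φR_n ≈ 971 kN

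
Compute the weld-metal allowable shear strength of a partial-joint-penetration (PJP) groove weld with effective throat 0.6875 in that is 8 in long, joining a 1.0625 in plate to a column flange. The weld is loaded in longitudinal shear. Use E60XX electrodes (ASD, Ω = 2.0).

R_n/Ω ≈ 99 kip

E60XX → F_EXX = 60 ksi.
Effective throat (given) t_e = 0.6875 in.
A_we = 0.6875 × 8 = 5.5 in².
F_nw = 0.6 F_EXX = 36 ksi.
R_n/Ω = (36 × 5.5) / 2.0 = 99 kip.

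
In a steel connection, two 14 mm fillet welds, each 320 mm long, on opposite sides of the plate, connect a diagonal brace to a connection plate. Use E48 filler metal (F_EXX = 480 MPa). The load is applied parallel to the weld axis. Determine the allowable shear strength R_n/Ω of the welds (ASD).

R_n/Ω ≈ 912 kN

Effective throat t_e = 0.707 × 14 = 9.898 mm.
Total length L = 640 mm; A_we = 9.898 × 640 = 6335 mm².
F_nw = 0.6 F_EXX = 0.6 × 480 = 288 MPa.
R_n = 288 × 6335 × 10⁻³ = 1824 kN; R_n/Ω = 1824/2.0 = 912.2 kN.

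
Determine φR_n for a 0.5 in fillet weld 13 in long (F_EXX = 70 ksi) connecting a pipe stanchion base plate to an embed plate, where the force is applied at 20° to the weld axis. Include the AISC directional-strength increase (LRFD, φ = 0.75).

φR_n ≈ 159 kips

t_e = 0.707 × 0.5 = 0.3535 in; A_we = 0.3535 × 13 = 4.595 in².
Directional factor: 1.0 + 0.5 sin^1.5(20°) = 1.1.
F_nw = 0.6 × 70 × 1.1 = 46.2 ksi.
φR_n = 0.75 × 46.2 × 4.595 = 159.2 kips.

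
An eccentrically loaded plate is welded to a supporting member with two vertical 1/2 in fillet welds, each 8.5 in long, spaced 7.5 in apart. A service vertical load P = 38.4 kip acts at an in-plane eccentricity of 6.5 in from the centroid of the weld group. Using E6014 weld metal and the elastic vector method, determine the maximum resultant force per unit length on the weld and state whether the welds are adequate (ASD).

E60XX → F_EXX = 60 ksi.
Total weld length L_w = 17 in. Treat welds as unit-width lines.
Polar moment about centroid: J = 2[d³/12 + d(b/2)²] = 2[8.5³/12 + 8.5×3.75²] = 341.4 in³.
Direct shear f_v = P/L_w = 38.4 / 17 = 2.259 kip/in (vertical).
Torsion M = P·e = 38.4 × 6.5 = 249.6 kip·in.
Critical point at (x, y) = (3.75, 4.25) from centroid. f_tx = M·y/J = 3.107 kip/in; f_ty = M·x/J = 2.742 kip/in.
Resultant f_max = √[f_tx² + (f_v + f_ty)²] = √[3.107² + (2.259 + 2.742)²] = 5.887 kip/in.
Capacity per unit length: r_n/Ω = (1/2.0) × 0.6 × 60 × (0.707 × 0.5) = 6.363 kip/in.
5.887 ≤ 6.363 → adequate.

f_max ≈ 5.89 kip/in; adequate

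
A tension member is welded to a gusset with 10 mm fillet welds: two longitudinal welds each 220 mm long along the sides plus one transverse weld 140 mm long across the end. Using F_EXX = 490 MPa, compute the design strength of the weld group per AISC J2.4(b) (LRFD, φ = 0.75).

φR_n ≈ 910 kN

t_e = 0.707 × 10 = 7.07 mm.
R_nwl = 0.6 × 490 × 7.07 × 440 × 10⁻³ = 914.6 kN (longitudinal, 2 welds).
R_nwt = 0.6 × 490 × 7.07 × 140 × 10⁻³ = 291 kN (transverse, base value).
(i) R_nwl + R_nwt = 1206 kN; (ii) 0.85 R_nwl + 1.5 R_nwt = 1214 kN.
R_n = max = 1214 kN [governs: (ii)]; φR_n = 910.4 kN.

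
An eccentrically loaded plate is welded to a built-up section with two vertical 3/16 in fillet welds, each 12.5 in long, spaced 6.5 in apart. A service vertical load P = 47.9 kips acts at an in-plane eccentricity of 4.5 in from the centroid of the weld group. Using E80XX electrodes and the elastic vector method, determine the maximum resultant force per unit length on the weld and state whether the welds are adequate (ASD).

f_max ≈ 3.85 kip/in; NOT adequate

E80XX → F_EXX = 80 ksi.
Total weld length L_w = 25 in. Treat welds as unit-width lines.
Polar moment about centroid: J = 2[d³/12 + d(b/2)²] = 2[12.5³/12 + 12.5×3.25²] = 589.6 in³.
Direct shear f_v = P/L_w = 47.9 / 25 = 1.916 kip/in (vertical).
Torsion M = P·e = 47.9 × 4.5 = 215.55 kip·in.
Critical point at (x, y) = (3.25, 6.25) from centroid. f_tx = M·y/J = 2.285 kip/in; f_ty = M·x/J = 1.188 kip/in.
Resultant f_max = √[f_tx² + (f_v + f_ty)²] = √[2.285² + (1.916 + 1.188)²] = 3.854 kip/in.
Capacity per unit length: r_n/Ω = (1/2.0) × 0.6 × 80 × (0.707 × 0.1875) = 3.181 kip/in.
3.854 > 3.181 → NOT adequate.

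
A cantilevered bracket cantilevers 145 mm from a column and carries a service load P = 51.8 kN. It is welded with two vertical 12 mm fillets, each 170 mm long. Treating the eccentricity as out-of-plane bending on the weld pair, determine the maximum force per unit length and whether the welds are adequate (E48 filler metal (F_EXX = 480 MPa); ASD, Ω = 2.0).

L_w = 2 × 170 = 340 mm; section modulus (unit throat) S = 2 × L²/6 = 9633 mm².
Direct shear f_v = P/L_w = 51.8×10³/340 = 152.4 N/mm.
Moment M = P × e = 51.8×10³ × 145 = 7511000 N·mm; bending f_b = M/S = 779.7 N/mm.
f_max = √(f_v² + f_b²) = √(152.4² + 779.7²) = 794.4 N/mm.
r_n/Ω = (1/2.0) × 0.6 × 480 × (0.707 × 12) = 1222 N/mm → adequate.

f_max ≈ 794 N/mm; adequate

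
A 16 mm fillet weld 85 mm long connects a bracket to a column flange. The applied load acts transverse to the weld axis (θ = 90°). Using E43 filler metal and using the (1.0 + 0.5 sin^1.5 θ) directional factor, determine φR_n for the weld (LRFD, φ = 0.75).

E43XX → F_EXX = 430 MPa.
t_e = 0.707 × 16 = 11.31 mm; A_we = 11.31 × 85 = 961.5 mm².
Directional factor: 1.0 + 0.5 sin^1.5(90°) = 1.5.
F_nw = 0.6 × 430 × 1.5 = 387 MPa.
φR_n = 0.75 × 387 × 961.5 × 10⁻³ = 279.1 kN.

φR_n ≈ 279 kN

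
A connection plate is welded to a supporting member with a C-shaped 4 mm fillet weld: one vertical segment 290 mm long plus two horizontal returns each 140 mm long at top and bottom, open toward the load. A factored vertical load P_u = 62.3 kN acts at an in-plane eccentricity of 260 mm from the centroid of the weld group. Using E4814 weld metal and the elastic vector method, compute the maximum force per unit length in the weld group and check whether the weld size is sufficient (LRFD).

E48XX → F_EXX = 480 MPa.
Total weld length L_w = 570 mm. Treat welds as unit-width lines.
Centroid: x̄ = 2×140×70 / 570 = 34.39 mm from the vertical weld.
Polar moment about centroid: J = I_x + I_y = [290³/12 + 2×140×145²] + [290×34.39² + 2(140³/12 + 140×35.61²)] = 9075000 mm³.
Direct shear f_v = P/L_w = 62.3×10³ / 570 = 109.3 N/mm (vertical).
Torsion M = P·e = 62.3×10³ × 260 = 16198000 N·mm.
Critical point at (x, y) = (105.6, 145) from centroid. f_tx = M·y/J = 258.8 N/mm; f_ty = M·x/J = 188.5 N/mm.
Resultant f_max = √[f_tx² + (f_v + f_ty)²] = √[258.8² + (109.3 + 188.5)²] = 394.6 N/mm.
Capacity per unit length: φr_n = 0.75 × 0.6 × 480 × (0.707 × 4) = 610.8 N/mm.
394.6 ≤ 610.8 → adequate.

f_max ≈ 395 N/mm; adequate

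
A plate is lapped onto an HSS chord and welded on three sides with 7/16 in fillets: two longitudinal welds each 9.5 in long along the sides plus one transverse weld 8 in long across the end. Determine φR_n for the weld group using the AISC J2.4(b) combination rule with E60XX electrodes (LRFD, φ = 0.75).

φR_n ≈ 235 kips

E60XX → F_EXX = 60 ksi.
t_e = 0.707 × 0.4375 = 0.3093 in.
R_nwl = 0.6 × 60 × 0.3093 × 19 = 211.6 kips (longitudinal, 2 welds).
R_nwt = 0.6 × 60 × 0.3093 × 8 = 89.08 kips (transverse, base value).
(i) R_nwl + R_nwt = 300.7 kips; (ii) 0.85 R_nwl + 1.5 R_nwt = 313.5 kips.
R_n = max = 313.5 kips [governs: (ii)]; φR_n = 235.1 kips.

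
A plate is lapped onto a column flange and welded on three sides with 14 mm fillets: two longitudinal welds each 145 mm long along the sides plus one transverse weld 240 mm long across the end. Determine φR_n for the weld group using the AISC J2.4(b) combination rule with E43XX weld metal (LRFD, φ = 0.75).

φR_n ≈ 1160 kN

E43XX → F_EXX = 430 MPa.
t_e = 0.707 × 14 = 9.898 mm.
R_nwl = 0.6 × 430 × 9.898 × 290 × 10⁻³ = 740.6 kN (longitudinal, 2 welds).
R_nwt = 0.6 × 430 × 9.898 × 240 × 10⁻³ = 612.9 kN (transverse, base value).
(i) R_nwl + R_nwt = 1353 kN; (ii) 0.85 R_nwl + 1.5 R_nwt = 1549 kN.
R_n = max = 1549 kN [governs: (ii)]; φR_n = 1162 kN.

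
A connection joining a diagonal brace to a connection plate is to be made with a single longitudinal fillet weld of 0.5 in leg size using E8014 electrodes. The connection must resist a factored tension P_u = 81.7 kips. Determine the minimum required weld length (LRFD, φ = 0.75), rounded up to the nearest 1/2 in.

E80XX → F_EXX = 80 ksi.
Throat t_e = 0.707 × 0.5 = 0.3535 in.
φr_n = 0.75 × 0.6 × 80 × 0.3535 = 12.73 kips/in.
L_req = P_u / φr_n = 81.7 / 12.73 = 6.42 in total.
Round up → use L = 6.5 in.

L = 6.5 in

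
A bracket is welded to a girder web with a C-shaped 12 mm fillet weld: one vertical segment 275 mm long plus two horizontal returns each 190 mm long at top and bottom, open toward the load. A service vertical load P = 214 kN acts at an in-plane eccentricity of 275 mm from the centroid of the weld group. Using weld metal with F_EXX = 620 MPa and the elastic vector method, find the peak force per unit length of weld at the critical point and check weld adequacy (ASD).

f_max ≈ 1240 N/mm; adequate

Total weld length L_w = 655 mm. Treat welds as unit-width lines.
Centroid: x̄ = 2×190×95 / 655 = 55.11 mm from the vertical weld.
Polar moment about centroid: J = I_x + I_y = [275³/12 + 2×190×137.5²] + [275×55.11² + 2(190³/12 + 190×39.89²)] = 11500000 mm³.
Direct shear f_v = P/L_w = 214×10³ / 655 = 326.7 N/mm (vertical).
Torsion M = P·e = 214×10³ × 275 = 58850000 N·mm.
Critical point at (x, y) = (134.9, 137.5) from centroid. f_tx = M·y/J = 703.6 N/mm; f_ty = M·x/J = 690.2 N/mm.
Resultant f_max = √[f_tx² + (f_v + f_ty)²] = √[703.6² + (326.7 + 690.2)²] = 1237 N/mm.
Capacity per unit length: r_n/Ω = (1/2.0) × 0.6 × 620 × (0.707 × 12) = 1578 N/mm.
1237 ≤ 1578 → adequate.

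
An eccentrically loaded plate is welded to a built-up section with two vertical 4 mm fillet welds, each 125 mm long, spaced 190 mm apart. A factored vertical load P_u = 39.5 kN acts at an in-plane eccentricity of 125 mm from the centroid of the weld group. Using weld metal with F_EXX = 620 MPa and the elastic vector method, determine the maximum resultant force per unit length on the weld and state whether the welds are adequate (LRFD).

f_max ≈ 360 N/mm; adequate

Total weld length L_w = 250 mm. Treat welds as unit-width lines.
Polar moment about centroid: J = 2[d³/12 + d(b/2)²] = 2[125³/12 + 125×95²] = 2582000 mm³.
Direct shear f_v = P/L_w = 39.5×10³ / 250 = 158 N/mm (vertical).
Torsion M = P·e = 39.5×10³ × 125 = 4937500 N·mm.
Critical point at (x, y) = (95, 62.5) from centroid. f_tx = M·y/J = 119.5 N/mm; f_ty = M·x/J = 181.7 N/mm.
Resultant f_max = √[f_tx² + (f_v + f_ty)²] = √[119.5² + (158 + 181.7)²] = 360.1 N/mm.
Capacity per unit length: φr_n = 0.75 × 0.6 × 620 × (0.707 × 4) = 789 N/mm.
360.1 ≤ 789 → adequate.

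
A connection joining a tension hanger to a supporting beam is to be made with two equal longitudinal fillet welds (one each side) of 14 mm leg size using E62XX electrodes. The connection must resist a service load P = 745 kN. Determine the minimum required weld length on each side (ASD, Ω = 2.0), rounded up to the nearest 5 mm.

L = 205 mm on each side

E62XX → F_EXX = 620 MPa.
Throat t_e = 0.707 × 14 = 9.898 mm.
r_n/Ω = (0.6 × 620 × 9.898) / 2.0 = 1841 N/mm = 1.841 kN/mm.
L_req = P / (r_n/Ω) = 745 / 1.841 = 404.7 mm total.
Per side: 404.7 / 2 = 202.3 mm.
Round up → use L = 205 mm on each side.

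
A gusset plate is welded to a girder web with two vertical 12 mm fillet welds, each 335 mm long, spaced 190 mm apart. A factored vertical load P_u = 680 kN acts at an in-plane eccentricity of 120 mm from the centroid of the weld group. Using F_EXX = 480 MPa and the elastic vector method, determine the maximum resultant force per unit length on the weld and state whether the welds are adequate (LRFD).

Total weld length L_w = 670 mm. Treat welds as unit-width lines.
Polar moment about centroid: J = 2[d³/12 + d(b/2)²] = 2[335³/12 + 335×95²] = 12310000 mm³.
Direct shear f_v = P/L_w = 680×10³ / 670 = 1015 N/mm (vertical).
Torsion M = P·e = 680×10³ × 120 = 81600000 N·mm.
Critical point at (x, y) = (95, 167.5) from centroid. f_tx = M·y/J = 1110 N/mm; f_ty = M·x/J = 629.6 N/mm.
Resultant f_max = √[f_tx² + (f_v + f_ty)²] = √[1110² + (1015 + 629.6)²] = 1984 N/mm.
Capacity per unit length: φr_n = 0.75 × 0.6 × 480 × (0.707 × 12) = 1833 N/mm.
1984 > 1833 → NOT adequate.

f_max ≈ 1980 N/mm; NOT adequate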